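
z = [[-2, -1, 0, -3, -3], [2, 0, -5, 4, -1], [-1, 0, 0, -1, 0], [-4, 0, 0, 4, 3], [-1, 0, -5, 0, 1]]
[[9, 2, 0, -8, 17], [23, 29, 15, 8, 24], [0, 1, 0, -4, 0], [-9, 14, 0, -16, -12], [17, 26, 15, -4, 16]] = z@[[0, -3, 0, 4, 0], [0, 4, 0, 0, -5], [-4, -5, -3, 0, -4], [0, 2, 0, 0, 0], [-3, -2, 0, 0, -4]]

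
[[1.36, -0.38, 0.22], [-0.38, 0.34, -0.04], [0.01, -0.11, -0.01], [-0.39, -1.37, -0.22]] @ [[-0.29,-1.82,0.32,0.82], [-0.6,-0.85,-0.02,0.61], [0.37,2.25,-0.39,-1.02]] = [[-0.09, -1.66, 0.36, 0.66],[-0.11, 0.31, -0.11, -0.06],[0.06, 0.05, 0.01, -0.05],[0.85, 1.38, -0.01, -0.93]]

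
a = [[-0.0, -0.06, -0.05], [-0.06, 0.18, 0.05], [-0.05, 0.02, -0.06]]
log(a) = [[-5.10+0.77j, (-1.32+0.08j), 1.30+1.25j],  [-1.68-0.10j, -2.25-0.01j, 0.89-0.17j],  [1.74+1.46j, (0.8+0.15j), (-3.29+2.39j)]]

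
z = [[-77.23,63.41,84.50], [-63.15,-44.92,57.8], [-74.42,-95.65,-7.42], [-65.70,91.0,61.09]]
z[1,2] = 57.8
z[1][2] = 57.8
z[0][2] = 84.5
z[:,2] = [84.5, 57.8, -7.42, 61.09]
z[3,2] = 61.09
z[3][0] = -65.7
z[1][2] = 57.8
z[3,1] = 91.0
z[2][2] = -7.42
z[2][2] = -7.42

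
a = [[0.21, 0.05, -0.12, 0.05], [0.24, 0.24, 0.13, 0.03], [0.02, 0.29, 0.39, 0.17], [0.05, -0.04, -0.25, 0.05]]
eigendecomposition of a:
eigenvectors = [[0.23-0.30j,0.23+0.30j,(-0.13+0.28j),-0.13-0.28j], [(-0.31-0.2j),(-0.31+0.2j),0.47-0.39j,(0.47+0.39j)], [-0.68+0.00j,(-0.68-0j),-0.11+0.29j,-0.11-0.29j], [(0.46-0.22j),(0.46+0.22j),(-0.67+0j),-0.67-0.00j]]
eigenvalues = [(0.4+0.15j), (0.4-0.15j), (0.05+0.06j), (0.05-0.06j)]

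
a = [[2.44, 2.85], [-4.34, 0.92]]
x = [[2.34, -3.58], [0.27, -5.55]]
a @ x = [[6.48, -24.55],[-9.91, 10.43]]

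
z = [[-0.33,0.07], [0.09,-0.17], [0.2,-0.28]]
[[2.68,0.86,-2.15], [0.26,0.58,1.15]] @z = [[-1.24, 0.64], [0.20, -0.4]]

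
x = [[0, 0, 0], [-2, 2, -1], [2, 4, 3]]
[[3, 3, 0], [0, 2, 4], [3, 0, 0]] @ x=[[-6, 6, -3], [4, 20, 10], [0, 0, 0]]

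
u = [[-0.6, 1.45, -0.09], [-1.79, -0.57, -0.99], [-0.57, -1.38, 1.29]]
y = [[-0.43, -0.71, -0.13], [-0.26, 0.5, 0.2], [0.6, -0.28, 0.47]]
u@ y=[[-0.17, 1.18, 0.33],  [0.32, 1.26, -0.35],  [1.38, -0.65, 0.4]]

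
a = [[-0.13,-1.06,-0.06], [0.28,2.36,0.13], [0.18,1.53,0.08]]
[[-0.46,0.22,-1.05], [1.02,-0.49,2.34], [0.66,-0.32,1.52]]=a@[[0.46, 0.83, -1.61], [0.33, -0.32, 1.17], [0.86, 0.25, 0.26]]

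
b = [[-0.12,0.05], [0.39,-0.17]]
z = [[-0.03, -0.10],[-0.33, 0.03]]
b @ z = [[-0.01, 0.01], [0.04, -0.04]]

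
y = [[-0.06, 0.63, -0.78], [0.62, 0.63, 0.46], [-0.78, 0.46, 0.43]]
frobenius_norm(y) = 1.73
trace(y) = 1.00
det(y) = -1.00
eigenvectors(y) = [[(0.73+0j), -0.05+0.25j, -0.05-0.25j], [(-0.43+0j), -0.74+0.00j, (-0.74-0j)], [(0.53+0j), (-0.53-0.34j), -0.53+0.34j]]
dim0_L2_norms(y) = [1.0, 1.0, 1.0]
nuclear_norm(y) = 3.00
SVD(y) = [[-0.92,-0.38,-0.03], [-0.14,0.25,0.96], [-0.36,0.89,-0.29]] @ diag([1.0047391513273503, 1.0027590831461801, 0.9958280267987187]) @ [[0.25, -0.83, 0.5], [-0.51, 0.33, 0.80], [0.82, 0.45, 0.34]]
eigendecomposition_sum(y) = [[-0.53-0.00j, (0.31-0j), -0.39+0.00j], [0.31+0.00j, (-0.18+0j), (0.23-0j)], [-0.39-0.00j, (0.23-0j), -0.29+0.00j]] + [[(0.24-0.01j), (0.16-0.11j), (-0.19-0.08j)], [0.15+0.67j, (0.41+0.39j), 0.12-0.60j], [(-0.2+0.55j), (0.11+0.47j), 0.36-0.38j]] + [[(0.24+0.01j), 0.16+0.11j, -0.19+0.08j], [0.15-0.67j, 0.41-0.39j, 0.12+0.60j], [-0.20-0.55j, (0.11-0.47j), 0.36+0.38j]]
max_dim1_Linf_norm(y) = 0.78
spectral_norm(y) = 1.00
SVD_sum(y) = [[-0.23, 0.77, -0.46], [-0.03, 0.11, -0.07], [-0.09, 0.30, -0.18]] + [[0.2, -0.13, -0.31], [-0.13, 0.08, 0.20], [-0.45, 0.29, 0.71]] + [[-0.02, -0.01, -0.01], [0.78, 0.43, 0.33], [-0.23, -0.13, -0.1]]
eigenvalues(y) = [(-1+0j), (1+0j), (1-0j)]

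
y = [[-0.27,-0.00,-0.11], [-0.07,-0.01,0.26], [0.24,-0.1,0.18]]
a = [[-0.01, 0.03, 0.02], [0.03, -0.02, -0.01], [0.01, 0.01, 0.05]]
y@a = [[0.0, -0.01, -0.01], [0.00, 0.00, 0.01], [-0.0, 0.01, 0.01]]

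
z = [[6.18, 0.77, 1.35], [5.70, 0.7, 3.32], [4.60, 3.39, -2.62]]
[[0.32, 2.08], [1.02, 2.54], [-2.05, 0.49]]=z@[[0.02, 0.27],  [-0.36, 0.01],  [0.35, 0.3]]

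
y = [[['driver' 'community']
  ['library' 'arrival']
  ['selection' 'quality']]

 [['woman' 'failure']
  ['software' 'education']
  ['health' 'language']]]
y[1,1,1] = 'education'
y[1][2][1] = 'language'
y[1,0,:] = ['woman', 'failure']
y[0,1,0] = 'library'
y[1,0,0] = 'woman'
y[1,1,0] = 'software'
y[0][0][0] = 'driver'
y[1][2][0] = 'health'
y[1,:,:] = [['woman', 'failure'], ['software', 'education'], ['health', 'language']]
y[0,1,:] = ['library', 'arrival']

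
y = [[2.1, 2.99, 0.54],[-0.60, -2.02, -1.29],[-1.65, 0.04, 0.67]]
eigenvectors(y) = [[-0.65+0.00j, 0.54+0.11j, 0.54-0.11j],[(-0.14+0j), -0.61+0.00j, -0.61-0.00j],[(0.74+0j), (0.38+0.41j), (0.38-0.41j)]]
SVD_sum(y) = [[1.97,2.99,0.85], [-1.21,-1.84,-0.52], [-0.37,-0.56,-0.16]] + [[0.21, -0.09, -0.17], [0.71, -0.3, -0.57], [-1.20, 0.52, 0.97]] + [[-0.08, 0.09, -0.14], [-0.10, 0.12, -0.19], [-0.07, 0.09, -0.14]]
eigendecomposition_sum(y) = [[1.45+0.00j, 1.04+0.00j, (-0.39+0j)], [0.30+0.00j, (0.22+0j), (-0.08+0j)], [-1.65-0.00j, -1.19+0.00j, 0.45-0.00j]] + [[0.33+0.45j, 0.97+0.32j, 0.47+0.46j], [(-0.45-0.42j), -1.12-0.12j, -0.60-0.39j], [(-0+0.57j), (0.61+0.84j), 0.11+0.65j]] + [[0.33-0.45j, (0.97-0.32j), (0.47-0.46j)], [-0.45+0.42j, -1.12+0.12j, (-0.6+0.39j)], [-0.00-0.57j, 0.61-0.84j, (0.11-0.65j)]]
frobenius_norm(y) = 4.79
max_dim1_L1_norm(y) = 5.63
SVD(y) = [[-0.84, -0.15, 0.52],[0.52, -0.5, 0.69],[0.16, 0.85, 0.5]] @ diag([4.372891389767702, 1.914937405453233, 0.36060452921663383]) @ [[-0.53, -0.81, -0.23],[-0.74, 0.32, 0.59],[-0.41, 0.49, -0.77]]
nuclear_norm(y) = 6.65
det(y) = 3.02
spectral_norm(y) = 4.37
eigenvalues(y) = [(2.11+0j), (-0.68+0.98j), (-0.68-0.98j)]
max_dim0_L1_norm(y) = 5.05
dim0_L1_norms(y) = [4.35, 5.05, 2.5]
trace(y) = 0.75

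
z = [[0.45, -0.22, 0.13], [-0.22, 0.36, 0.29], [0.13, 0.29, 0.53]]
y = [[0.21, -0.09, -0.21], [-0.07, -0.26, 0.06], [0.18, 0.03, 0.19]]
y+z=[[0.66, -0.31, -0.08], [-0.29, 0.1, 0.35], [0.31, 0.32, 0.72]]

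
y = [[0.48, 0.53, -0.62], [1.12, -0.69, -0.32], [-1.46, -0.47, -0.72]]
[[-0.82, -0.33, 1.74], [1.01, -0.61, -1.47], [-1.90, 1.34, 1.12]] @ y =[[-3.3, -1.02, -0.64], [1.95, 1.65, 0.63], [-1.05, -2.46, -0.06]]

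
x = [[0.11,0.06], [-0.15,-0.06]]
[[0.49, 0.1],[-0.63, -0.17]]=x @[[3.53, 1.84], [1.62, -1.72]]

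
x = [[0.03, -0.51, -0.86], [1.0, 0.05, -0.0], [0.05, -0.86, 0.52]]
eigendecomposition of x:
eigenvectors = [[0.64+0.00j,(0.64-0j),-0.44+0.00j], [-0.16-0.61j,-0.16+0.61j,-0.46+0.00j], [(0.26-0.36j),(0.26+0.36j),0.77+0.00j]]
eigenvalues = [(-0.2+0.98j), (-0.2-0.98j), (1+0j)]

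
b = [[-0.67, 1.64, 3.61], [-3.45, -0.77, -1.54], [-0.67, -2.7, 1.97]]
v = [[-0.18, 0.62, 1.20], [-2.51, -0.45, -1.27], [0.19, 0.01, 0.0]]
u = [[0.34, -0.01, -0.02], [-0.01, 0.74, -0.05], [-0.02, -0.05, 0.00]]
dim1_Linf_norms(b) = [3.61, 3.45, 2.7]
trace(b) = 0.53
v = u @ b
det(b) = 48.41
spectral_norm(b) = 4.51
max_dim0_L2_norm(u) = 0.74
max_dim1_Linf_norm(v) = 2.51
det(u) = -0.00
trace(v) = -0.63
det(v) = -0.08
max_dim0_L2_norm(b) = 4.39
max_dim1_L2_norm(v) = 2.85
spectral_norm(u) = 0.74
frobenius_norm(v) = 3.16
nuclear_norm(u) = 1.09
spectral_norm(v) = 2.90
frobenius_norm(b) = 6.53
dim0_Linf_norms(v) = [2.51, 0.62, 1.27]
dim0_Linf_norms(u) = [0.34, 0.74, 0.05]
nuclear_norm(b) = 11.13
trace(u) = 1.08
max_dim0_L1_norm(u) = 0.8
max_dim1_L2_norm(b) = 4.02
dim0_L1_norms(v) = [2.88, 1.08, 2.47]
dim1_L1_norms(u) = [0.37, 0.8, 0.07]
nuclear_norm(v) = 4.18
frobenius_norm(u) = 0.82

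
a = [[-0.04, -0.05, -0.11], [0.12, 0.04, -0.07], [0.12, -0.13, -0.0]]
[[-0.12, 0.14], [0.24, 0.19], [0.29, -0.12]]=a @[[2.25, 0.15], [-0.15, 1.06], [0.31, -1.84]]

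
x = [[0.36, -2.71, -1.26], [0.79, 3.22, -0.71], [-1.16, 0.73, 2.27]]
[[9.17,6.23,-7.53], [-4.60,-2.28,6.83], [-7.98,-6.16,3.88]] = x @ [[2.04,0.40,-0.47], [-2.31,-1.27,2.39], [-1.73,-2.1,0.70]]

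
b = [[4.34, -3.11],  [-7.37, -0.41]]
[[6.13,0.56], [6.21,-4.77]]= b@ [[-0.68, 0.61], [-2.92, 0.67]]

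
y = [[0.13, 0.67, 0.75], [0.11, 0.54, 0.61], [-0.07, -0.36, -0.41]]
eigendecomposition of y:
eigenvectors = [[-0.72, -0.43, -0.64], [-0.58, 0.71, -0.51], [0.38, -0.56, 0.58]]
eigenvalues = [0.28, -0.01, -0.02]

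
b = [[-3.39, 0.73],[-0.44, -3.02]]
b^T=[[-3.39, -0.44], [0.73, -3.02]]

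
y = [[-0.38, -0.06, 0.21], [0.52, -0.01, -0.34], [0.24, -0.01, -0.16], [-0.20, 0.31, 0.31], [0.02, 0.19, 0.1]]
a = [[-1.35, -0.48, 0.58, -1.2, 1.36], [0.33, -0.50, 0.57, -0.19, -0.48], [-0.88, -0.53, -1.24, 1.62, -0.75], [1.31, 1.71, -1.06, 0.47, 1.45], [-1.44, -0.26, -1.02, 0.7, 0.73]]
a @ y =[[0.67, -0.03, -0.45],[-0.22, -0.17, 0.04],[-0.58, 0.43, 0.62],[0.07, 0.34, 0.15],[0.04, 0.45, 0.24]]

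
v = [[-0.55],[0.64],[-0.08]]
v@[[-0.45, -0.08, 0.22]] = [[0.25, 0.04, -0.12], [-0.29, -0.05, 0.14], [0.04, 0.01, -0.02]]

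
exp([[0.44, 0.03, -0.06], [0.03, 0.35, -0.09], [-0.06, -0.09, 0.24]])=[[1.56,0.05,-0.09],[0.05,1.43,-0.12],[-0.09,-0.12,1.28]]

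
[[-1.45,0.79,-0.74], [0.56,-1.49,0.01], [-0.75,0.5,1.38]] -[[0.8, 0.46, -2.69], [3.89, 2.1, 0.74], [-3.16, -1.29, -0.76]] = [[-2.25, 0.33, 1.95], [-3.33, -3.59, -0.73], [2.41, 1.79, 2.14]]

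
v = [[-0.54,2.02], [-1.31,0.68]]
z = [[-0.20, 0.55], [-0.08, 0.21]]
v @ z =[[-0.05, 0.13], [0.21, -0.58]]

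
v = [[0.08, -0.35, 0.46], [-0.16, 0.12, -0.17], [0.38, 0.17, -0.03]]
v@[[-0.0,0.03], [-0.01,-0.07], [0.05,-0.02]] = [[0.03, 0.02], [-0.01, -0.01], [-0.0, 0.00]]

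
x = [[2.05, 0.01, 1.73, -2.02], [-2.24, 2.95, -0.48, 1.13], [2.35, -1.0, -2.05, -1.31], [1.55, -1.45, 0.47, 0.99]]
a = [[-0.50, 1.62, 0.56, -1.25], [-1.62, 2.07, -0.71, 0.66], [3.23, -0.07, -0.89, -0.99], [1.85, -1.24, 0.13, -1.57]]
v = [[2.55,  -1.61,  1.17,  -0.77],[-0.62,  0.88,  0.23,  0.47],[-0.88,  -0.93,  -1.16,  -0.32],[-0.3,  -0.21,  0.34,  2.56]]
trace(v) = 4.83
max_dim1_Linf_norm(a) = 3.23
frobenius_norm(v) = 4.73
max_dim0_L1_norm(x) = 8.19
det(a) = 8.39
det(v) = 2.41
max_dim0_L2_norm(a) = 4.09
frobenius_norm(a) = 5.68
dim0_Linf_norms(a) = [3.23, 2.07, 0.89, 1.57]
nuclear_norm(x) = 11.83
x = v + a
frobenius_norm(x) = 6.68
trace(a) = -0.89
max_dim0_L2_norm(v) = 2.78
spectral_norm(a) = 4.78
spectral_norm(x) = 5.42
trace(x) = 3.94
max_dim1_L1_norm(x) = 6.8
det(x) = -42.28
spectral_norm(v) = 3.60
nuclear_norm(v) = 8.00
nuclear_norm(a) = 9.42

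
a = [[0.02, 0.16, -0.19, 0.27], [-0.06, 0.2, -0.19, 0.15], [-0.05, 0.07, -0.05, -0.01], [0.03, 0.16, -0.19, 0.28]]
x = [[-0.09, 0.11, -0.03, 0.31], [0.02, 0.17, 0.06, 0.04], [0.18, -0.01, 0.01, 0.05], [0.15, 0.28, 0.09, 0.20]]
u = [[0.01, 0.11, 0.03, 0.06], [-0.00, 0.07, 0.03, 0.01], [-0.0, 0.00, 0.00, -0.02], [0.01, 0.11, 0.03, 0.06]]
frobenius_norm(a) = 0.62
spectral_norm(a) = 0.61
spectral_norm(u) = 0.20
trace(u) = 0.14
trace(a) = 0.45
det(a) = -0.00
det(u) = 0.00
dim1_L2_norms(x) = [0.34, 0.19, 0.19, 0.39]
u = a @ x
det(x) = 0.00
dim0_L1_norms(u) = [0.02, 0.29, 0.09, 0.15]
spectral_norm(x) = 0.49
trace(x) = 0.29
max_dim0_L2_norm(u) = 0.17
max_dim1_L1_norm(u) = 0.21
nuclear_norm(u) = 0.23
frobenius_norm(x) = 0.58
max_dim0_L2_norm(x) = 0.37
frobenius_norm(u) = 0.20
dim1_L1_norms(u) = [0.21, 0.11, 0.02, 0.21]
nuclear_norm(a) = 0.75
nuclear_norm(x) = 0.92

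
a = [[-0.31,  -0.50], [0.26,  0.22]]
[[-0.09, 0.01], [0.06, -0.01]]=a @ [[0.12, -0.03],[0.11, -0.01]]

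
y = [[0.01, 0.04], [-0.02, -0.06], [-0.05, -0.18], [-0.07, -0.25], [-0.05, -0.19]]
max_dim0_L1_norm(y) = 0.72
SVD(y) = [[-0.11, -0.23], [0.16, -0.77], [0.49, -0.07], [0.68, -0.22], [0.51, 0.55]] @ diag([0.38285956141001626, 0.004307695083213129]) @ [[-0.27, -0.96], [0.96, -0.27]]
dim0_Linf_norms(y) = [0.07, 0.25]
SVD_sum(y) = [[0.01,0.04], [-0.02,-0.06], [-0.05,-0.18], [-0.07,-0.25], [-0.05,-0.19]] + [[-0.00, 0.00], [-0.00, 0.0], [-0.00, 0.00], [-0.00, 0.0], [0.00, -0.0]]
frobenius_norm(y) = 0.38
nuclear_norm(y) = 0.39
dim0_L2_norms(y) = [0.1, 0.37]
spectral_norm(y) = 0.38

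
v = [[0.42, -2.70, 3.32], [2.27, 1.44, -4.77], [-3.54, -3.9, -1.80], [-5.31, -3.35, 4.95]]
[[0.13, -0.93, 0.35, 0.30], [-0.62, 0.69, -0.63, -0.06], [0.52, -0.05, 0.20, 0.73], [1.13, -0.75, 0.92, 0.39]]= v @ [[-0.16, -0.09, -0.07, -0.01], [-0.01, 0.16, -0.03, -0.16], [0.05, -0.14, 0.09, -0.04]]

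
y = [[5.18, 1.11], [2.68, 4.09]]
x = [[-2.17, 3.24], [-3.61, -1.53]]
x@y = [[-2.56, 10.84], [-22.8, -10.26]]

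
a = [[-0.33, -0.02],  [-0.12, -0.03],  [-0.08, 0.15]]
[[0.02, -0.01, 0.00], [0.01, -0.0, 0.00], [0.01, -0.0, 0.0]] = a @ [[-0.07, 0.04, 0.0], [0.01, -0.0, -0.0]]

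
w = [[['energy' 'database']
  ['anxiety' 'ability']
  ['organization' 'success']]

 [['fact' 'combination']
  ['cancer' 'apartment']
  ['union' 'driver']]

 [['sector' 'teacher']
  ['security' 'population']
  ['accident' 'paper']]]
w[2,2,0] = 'accident'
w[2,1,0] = 'security'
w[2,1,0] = 'security'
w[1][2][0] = 'union'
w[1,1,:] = ['cancer', 'apartment']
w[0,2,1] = 'success'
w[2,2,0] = 'accident'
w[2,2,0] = 'accident'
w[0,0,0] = 'energy'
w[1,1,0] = 'cancer'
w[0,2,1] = 'success'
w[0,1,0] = 'anxiety'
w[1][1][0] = 'cancer'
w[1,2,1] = 'driver'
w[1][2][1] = 'driver'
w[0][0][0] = 'energy'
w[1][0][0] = 'fact'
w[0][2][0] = 'organization'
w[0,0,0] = 'energy'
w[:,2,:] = [['organization', 'success'], ['union', 'driver'], ['accident', 'paper']]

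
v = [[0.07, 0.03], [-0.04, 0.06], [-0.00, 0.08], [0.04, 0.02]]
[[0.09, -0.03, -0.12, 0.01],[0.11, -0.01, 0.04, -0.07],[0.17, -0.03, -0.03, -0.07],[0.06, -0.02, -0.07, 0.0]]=v @[[0.44,-0.28,-1.59,0.52], [2.10,-0.32,-0.40,-0.86]]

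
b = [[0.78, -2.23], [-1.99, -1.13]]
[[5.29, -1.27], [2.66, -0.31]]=b @ [[0.01, -0.14], [-2.37, 0.52]]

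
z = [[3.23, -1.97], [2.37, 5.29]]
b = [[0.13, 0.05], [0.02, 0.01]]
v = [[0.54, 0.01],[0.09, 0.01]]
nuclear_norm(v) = 0.56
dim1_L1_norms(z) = [5.2, 7.66]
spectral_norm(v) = 0.55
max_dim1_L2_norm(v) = 0.54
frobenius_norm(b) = 0.14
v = b @ z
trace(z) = 8.52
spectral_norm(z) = 5.83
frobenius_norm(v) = 0.55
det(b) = 0.00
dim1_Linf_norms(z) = [3.23, 5.29]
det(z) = 21.76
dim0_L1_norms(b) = [0.15, 0.06]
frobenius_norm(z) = 6.92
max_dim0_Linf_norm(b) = 0.13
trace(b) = 0.14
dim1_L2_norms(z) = [3.78, 5.8]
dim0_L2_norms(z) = [4.01, 5.64]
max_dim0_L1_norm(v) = 0.63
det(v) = 0.00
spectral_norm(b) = 0.14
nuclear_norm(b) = 0.14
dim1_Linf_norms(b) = [0.13, 0.02]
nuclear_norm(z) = 9.56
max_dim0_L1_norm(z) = 7.26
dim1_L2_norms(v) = [0.54, 0.09]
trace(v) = 0.55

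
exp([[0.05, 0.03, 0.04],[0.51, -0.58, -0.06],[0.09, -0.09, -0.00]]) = [[1.06, 0.02, 0.04],[0.40, 0.57, -0.04],[0.07, -0.07, 1.00]]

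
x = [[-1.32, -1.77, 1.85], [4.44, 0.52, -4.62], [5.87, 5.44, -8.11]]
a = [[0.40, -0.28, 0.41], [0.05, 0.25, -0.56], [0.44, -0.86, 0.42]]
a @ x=[[0.64, 1.38, -1.29],[-2.24, -3.0, 3.48],[-1.93, 1.06, 1.38]]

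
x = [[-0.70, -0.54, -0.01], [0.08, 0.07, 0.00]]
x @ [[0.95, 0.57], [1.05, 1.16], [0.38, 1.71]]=[[-1.24, -1.04], [0.15, 0.13]]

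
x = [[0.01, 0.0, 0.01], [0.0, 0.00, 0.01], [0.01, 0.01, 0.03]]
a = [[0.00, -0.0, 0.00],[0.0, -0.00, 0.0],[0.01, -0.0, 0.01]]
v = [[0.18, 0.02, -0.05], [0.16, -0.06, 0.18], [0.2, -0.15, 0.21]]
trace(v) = 0.33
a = x @ v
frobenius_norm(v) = 0.45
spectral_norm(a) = 0.01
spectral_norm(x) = 0.04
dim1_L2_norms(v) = [0.19, 0.25, 0.33]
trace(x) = 0.04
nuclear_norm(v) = 0.63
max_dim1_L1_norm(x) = 0.05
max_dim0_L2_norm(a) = 0.01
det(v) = 0.00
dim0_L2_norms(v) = [0.31, 0.16, 0.28]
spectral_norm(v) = 0.42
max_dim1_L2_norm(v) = 0.33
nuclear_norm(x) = 0.05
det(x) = -0.00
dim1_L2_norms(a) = [0.0, 0.0, 0.01]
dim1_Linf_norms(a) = [0.0, 0.0, 0.01]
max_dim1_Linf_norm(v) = 0.21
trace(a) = 0.01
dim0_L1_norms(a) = [0.01, 0.0, 0.01]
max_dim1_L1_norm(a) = 0.02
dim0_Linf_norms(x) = [0.01, 0.01, 0.03]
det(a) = 0.00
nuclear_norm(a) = 0.01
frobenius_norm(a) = 0.01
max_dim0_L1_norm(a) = 0.01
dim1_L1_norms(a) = [0.0, 0.0, 0.02]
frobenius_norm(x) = 0.04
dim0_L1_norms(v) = [0.54, 0.23, 0.44]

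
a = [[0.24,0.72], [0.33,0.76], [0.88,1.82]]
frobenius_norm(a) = 2.31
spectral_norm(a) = 2.31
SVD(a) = [[-0.33, 0.89],[-0.36, 0.19],[-0.87, -0.41]] @ diag([2.3109752287705474, 0.09323889751020636]) @ [[-0.42, -0.91], [-0.91, 0.42]]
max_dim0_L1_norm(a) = 3.3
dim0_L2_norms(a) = [0.97, 2.1]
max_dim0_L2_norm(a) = 2.1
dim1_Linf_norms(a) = [0.72, 0.76, 1.82]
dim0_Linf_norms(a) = [0.88, 1.82]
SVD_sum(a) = [[0.32, 0.69], [0.35, 0.75], [0.85, 1.84]] + [[-0.08,0.03], [-0.02,0.01], [0.03,-0.02]]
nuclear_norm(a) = 2.40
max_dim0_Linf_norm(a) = 1.82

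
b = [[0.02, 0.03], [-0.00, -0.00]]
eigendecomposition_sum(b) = [[0.02, 0.03], [0.0, 0.0]] + [[-0.0, 0.00], [-0.0, -0.0]]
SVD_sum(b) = [[0.02, 0.03],  [0.0, 0.0]] + [[-0.00, -0.00],  [0.00, -0.0]]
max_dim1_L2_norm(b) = 0.04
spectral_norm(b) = 0.04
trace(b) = 0.02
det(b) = 0.00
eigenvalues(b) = [0.02, -0.0]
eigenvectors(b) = [[1.00, -0.83], [0.0, 0.55]]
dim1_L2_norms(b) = [0.04, 0.0]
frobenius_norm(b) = 0.04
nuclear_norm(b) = 0.04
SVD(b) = [[1.0,  0.00], [0.00,  1.0]] @ diag([0.03605551275463989, -0.0]) @ [[0.55,0.83], [-0.83,0.55]]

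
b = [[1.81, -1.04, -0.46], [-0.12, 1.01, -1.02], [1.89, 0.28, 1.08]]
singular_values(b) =[2.76, 1.45, 1.31]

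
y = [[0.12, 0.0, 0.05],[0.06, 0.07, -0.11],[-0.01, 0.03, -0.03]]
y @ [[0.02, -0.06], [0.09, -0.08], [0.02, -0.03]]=[[0.0, -0.01], [0.01, -0.01], [0.00, -0.00]]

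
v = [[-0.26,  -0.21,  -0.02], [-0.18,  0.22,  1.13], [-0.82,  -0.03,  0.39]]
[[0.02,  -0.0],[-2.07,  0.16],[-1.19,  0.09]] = v @ [[0.74, -0.06], [-0.86, 0.07], [-1.55, 0.12]]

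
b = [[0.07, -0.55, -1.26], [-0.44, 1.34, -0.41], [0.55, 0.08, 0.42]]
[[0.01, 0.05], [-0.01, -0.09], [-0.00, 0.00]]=b@ [[0.00,0.02], [-0.01,-0.06], [-0.0,-0.01]]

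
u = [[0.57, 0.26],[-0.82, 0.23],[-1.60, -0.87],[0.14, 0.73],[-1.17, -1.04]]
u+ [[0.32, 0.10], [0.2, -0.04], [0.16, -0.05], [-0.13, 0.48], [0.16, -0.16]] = [[0.89, 0.36],[-0.62, 0.19],[-1.44, -0.92],[0.01, 1.21],[-1.01, -1.2]]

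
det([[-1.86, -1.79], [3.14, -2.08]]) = 9.489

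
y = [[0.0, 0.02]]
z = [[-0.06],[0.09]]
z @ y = [[0.00,-0.0], [0.0,0.0]]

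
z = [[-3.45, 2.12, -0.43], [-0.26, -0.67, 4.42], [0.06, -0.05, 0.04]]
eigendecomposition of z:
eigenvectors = [[0.99, -0.64, 0.51],[0.13, -0.77, 0.85],[-0.02, -0.00, 0.15]]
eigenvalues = [-3.16, -0.88, -0.04]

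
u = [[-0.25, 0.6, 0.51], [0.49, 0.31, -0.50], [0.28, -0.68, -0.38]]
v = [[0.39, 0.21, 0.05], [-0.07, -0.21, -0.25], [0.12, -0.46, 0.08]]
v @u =[[0.02,0.27,0.07], [-0.16,0.06,0.16], [-0.23,-0.13,0.26]]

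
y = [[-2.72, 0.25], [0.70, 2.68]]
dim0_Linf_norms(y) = [2.72, 2.68]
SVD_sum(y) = [[-1.59, -1.22], [1.73, 1.33]] + [[-1.13, 1.47], [-1.03, 1.35]]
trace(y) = -0.04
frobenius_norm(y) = 3.89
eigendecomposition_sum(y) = [[-2.74, 0.13], [0.35, -0.02]] + [[0.02,0.12], [0.35,2.7]]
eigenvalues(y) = [-2.75, 2.71]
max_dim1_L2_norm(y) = 2.77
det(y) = -7.46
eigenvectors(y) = [[-0.99, -0.05],[0.13, -1.00]]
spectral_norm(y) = 2.97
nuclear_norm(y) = 5.48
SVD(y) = [[-0.68, 0.74], [0.74, 0.68]] @ diag([2.967351164894194, 2.5155768849711335]) @ [[0.79,  0.61], [-0.61,  0.79]]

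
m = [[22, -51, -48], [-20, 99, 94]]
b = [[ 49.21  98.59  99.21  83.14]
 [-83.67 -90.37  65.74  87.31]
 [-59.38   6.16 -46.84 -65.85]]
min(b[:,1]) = -90.37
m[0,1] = -51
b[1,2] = 65.74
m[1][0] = -20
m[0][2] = -48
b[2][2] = -46.84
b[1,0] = -83.67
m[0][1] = -51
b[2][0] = -59.38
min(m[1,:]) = -20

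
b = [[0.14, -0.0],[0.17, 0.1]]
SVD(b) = [[-0.56,-0.83], [-0.83,0.56]] @ diag([0.23437565768139232, 0.059733165715662534]) @ [[-0.94, -0.35], [-0.35, 0.94]]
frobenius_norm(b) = 0.24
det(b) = 0.01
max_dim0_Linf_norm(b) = 0.17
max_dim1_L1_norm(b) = 0.27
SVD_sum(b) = [[0.12, 0.05], [0.18, 0.07]] + [[0.02,-0.05], [-0.01,0.03]]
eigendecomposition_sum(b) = [[0.0, 0.00], [-0.42, 0.10]] + [[0.14,0.00], [0.6,0.00]]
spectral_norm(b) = 0.23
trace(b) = 0.24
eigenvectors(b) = [[0.0, 0.23],[1.0, 0.97]]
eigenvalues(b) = [0.1, 0.14]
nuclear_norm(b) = 0.29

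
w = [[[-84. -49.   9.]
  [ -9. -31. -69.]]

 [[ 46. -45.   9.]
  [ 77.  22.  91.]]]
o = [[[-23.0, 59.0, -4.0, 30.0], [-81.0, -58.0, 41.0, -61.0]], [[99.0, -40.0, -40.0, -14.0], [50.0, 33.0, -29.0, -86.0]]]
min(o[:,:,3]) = -86.0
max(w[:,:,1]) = 22.0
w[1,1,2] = 91.0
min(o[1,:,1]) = -40.0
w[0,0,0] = -84.0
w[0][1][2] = -69.0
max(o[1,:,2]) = -29.0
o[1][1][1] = 33.0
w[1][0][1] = -45.0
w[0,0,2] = 9.0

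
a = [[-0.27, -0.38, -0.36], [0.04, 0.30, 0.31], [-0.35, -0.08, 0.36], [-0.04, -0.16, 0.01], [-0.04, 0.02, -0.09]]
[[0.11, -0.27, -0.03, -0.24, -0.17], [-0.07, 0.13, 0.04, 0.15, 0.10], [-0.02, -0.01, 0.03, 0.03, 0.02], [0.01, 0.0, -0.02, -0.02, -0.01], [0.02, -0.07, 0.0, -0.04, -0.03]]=a @ [[-0.1, 0.54, -0.08, 0.27, 0.21], [-0.06, -0.12, 0.12, 0.09, 0.04], [-0.16, 0.48, 0.03, 0.37, 0.27]]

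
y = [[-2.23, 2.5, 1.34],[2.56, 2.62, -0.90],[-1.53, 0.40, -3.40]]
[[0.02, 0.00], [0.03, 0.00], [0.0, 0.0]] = y @ [[0.0,-0.00], [0.01,-0.0], [-0.0,0.00]]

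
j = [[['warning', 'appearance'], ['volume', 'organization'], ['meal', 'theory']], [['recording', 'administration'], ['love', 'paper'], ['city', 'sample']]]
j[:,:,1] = [['appearance', 'organization', 'theory'], ['administration', 'paper', 'sample']]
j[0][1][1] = 'organization'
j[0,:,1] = ['appearance', 'organization', 'theory']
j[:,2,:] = [['meal', 'theory'], ['city', 'sample']]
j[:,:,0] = [['warning', 'volume', 'meal'], ['recording', 'love', 'city']]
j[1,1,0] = 'love'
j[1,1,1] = 'paper'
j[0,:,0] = ['warning', 'volume', 'meal']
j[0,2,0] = 'meal'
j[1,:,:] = [['recording', 'administration'], ['love', 'paper'], ['city', 'sample']]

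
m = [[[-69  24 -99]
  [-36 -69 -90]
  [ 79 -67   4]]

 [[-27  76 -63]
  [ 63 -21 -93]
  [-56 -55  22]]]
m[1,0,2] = -63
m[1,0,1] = 76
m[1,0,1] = 76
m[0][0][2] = -99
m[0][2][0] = 79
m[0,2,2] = 4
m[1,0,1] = 76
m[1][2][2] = 22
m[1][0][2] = -63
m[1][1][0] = 63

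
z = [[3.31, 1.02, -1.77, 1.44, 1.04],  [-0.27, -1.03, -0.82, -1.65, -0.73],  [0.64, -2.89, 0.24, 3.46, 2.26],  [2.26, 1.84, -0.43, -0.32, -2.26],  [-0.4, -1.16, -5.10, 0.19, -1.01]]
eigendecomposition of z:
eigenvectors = [[0.56+0.00j, 0.56-0.00j, (0.09-0.29j), 0.09+0.29j, (0.32+0j)], [(-0.1+0.18j), (-0.1-0.18j), -0.04+0.16j, -0.04-0.16j, -0.72+0.00j], [(0.24-0.38j), 0.24+0.38j, 0.01-0.50j, (0.01+0.5j), (0.01+0j)], [0.25-0.34j, 0.25+0.34j, (0.03+0.38j), 0.03-0.38j, (-0.32+0j)], [(-0.14+0.5j), (-0.14-0.5j), (0.69+0j), (0.69-0j), (-0.53+0j)]]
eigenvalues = [(2.73+1.57j), (2.73-1.57j), (-1.05+3.7j), (-1.05-3.7j), (-2.17+0j)]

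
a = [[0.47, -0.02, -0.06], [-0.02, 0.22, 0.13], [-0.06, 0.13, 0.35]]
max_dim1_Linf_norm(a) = 0.47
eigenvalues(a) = [0.52, 0.39, 0.14]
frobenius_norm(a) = 0.66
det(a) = 0.03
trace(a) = 1.04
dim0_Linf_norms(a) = [0.47, 0.22, 0.35]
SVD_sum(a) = [[0.34, -0.12, -0.21], [-0.12, 0.04, 0.07], [-0.21, 0.07, 0.14]] + [[0.13,0.10,0.15], [0.10,0.08,0.12], [0.15,0.12,0.17]] + [[0.00, -0.01, 0.0], [-0.01, 0.10, -0.06], [0.0, -0.06, 0.04]]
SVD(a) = [[-0.81, -0.59, 0.05], [0.28, -0.46, -0.84], [0.52, -0.67, 0.53]] @ diag([0.5152084178392762, 0.38579997219707324, 0.138991609963651]) @ [[-0.81, 0.28, 0.52], [-0.59, -0.46, -0.67], [0.05, -0.84, 0.53]]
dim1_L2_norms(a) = [0.47, 0.26, 0.38]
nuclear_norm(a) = 1.04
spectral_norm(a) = 0.52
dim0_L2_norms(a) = [0.47, 0.26, 0.38]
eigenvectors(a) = [[0.81, -0.59, 0.05], [-0.28, -0.46, -0.84], [-0.52, -0.67, 0.53]]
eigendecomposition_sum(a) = [[0.34,-0.12,-0.21],[-0.12,0.04,0.07],[-0.21,0.07,0.14]] + [[0.13, 0.1, 0.15], [0.1, 0.08, 0.12], [0.15, 0.12, 0.17]] + [[0.0,  -0.01,  0.00], [-0.01,  0.10,  -0.06], [0.0,  -0.06,  0.04]]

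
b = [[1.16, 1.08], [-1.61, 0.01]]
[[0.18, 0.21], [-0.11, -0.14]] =b @ [[0.07, 0.09], [0.09, 0.1]]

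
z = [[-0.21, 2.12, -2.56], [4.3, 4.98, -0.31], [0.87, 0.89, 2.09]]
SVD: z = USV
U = [[0.26, -0.79, 0.55], [0.95, 0.12, -0.27], [0.15, 0.6, 0.79]]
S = [6.89, 3.5, 0.85]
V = [[0.61, 0.79, -0.09], [0.34, -0.16, 0.93], [-0.72, 0.59, 0.37]]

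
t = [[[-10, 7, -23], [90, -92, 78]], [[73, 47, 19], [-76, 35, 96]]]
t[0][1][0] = 90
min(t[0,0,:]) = -23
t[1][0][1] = 47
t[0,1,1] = -92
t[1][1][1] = 35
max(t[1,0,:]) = 73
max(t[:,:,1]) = 47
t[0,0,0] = -10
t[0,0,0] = -10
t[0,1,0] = 90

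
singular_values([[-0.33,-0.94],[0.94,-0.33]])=[1.0, 1.0]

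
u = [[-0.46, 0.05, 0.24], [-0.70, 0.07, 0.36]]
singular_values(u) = [0.95, 0.0]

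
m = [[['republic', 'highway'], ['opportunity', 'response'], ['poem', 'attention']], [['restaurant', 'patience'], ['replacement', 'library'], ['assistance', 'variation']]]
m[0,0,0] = 'republic'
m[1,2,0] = 'assistance'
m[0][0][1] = 'highway'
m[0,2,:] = ['poem', 'attention']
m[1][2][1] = 'variation'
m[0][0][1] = 'highway'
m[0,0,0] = 'republic'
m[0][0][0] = 'republic'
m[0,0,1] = 'highway'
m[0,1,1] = 'response'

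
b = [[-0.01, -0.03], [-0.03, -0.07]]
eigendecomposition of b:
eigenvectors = [[0.92, 0.38], [-0.38, 0.92]]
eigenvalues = [0.0, -0.08]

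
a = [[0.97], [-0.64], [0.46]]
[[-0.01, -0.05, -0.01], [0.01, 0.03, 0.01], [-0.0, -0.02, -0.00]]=a @ [[-0.01, -0.05, -0.01]]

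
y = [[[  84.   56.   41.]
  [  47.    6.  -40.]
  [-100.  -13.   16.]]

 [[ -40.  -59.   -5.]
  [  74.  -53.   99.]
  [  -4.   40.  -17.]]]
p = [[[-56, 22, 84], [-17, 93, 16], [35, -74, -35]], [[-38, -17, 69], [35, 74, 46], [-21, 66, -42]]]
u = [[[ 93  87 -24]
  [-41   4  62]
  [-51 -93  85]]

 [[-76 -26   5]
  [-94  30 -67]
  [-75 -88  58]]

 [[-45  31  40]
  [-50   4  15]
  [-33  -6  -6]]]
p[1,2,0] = -21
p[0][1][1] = 93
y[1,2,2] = -17.0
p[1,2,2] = -42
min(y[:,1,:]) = -53.0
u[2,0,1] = 31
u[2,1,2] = 15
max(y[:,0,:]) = 84.0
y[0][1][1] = 6.0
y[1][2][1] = 40.0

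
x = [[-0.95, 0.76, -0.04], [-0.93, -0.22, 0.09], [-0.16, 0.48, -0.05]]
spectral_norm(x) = 1.44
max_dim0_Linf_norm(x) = 0.95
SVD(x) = [[-0.82,0.36,-0.44], [-0.51,-0.80,0.31], [-0.24,0.48,0.84]] @ diag([1.442656633607778, 0.7617947791331198, 0.003248383135416522]) @ [[0.90,-0.44,-0.0], [0.43,0.89,-0.14], [0.06,0.13,0.99]]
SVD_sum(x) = [[-1.07, 0.52, 0.00], [-0.67, 0.32, 0.0], [-0.32, 0.15, 0.00]] + [[0.12,0.24,-0.04],[-0.26,-0.54,0.09],[0.16,0.33,-0.05]] + [[-0.00, -0.00, -0.0], [0.00, 0.0, 0.00], [0.0, 0.00, 0.00]]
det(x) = 0.00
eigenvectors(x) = [[(0.28-0.58j), 0.28+0.58j, 0.06+0.00j], [(0.69+0j), 0.69-0.00j, (0.13+0j)], [-0.11-0.31j, (-0.11+0.31j), (0.99+0j)]]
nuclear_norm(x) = 2.21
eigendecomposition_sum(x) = [[-0.47+0.25j, 0.38+0.30j, -0.02-0.06j], [-0.46-0.34j, (-0.11+0.5j), (0.04-0.05j)], [(-0.08+0.26j), 0.24-0.03j, -0.03-0.01j]] + [[(-0.47-0.25j),(0.38-0.3j),-0.02+0.06j], [-0.46+0.34j,(-0.11-0.5j),(0.04+0.05j)], [-0.08-0.26j,0.24+0.03j,(-0.03+0.01j)]] + [[-0.00+0.00j, 0.00-0.00j, 0.00-0.00j], [(-0+0j), -0j, -0j], [-0.00+0.00j, -0j, -0j]]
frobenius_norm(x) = 1.63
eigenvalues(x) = [(-0.61+0.74j), (-0.61-0.74j), 0j]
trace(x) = -1.22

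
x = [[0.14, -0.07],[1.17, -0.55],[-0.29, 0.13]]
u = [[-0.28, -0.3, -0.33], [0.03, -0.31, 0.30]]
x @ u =[[-0.04, -0.02, -0.07], [-0.34, -0.18, -0.55], [0.09, 0.05, 0.13]]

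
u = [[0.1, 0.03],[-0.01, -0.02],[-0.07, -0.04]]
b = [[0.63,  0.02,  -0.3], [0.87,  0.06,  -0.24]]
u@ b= [[0.09, 0.00, -0.04], [-0.02, -0.0, 0.01], [-0.08, -0.0, 0.03]]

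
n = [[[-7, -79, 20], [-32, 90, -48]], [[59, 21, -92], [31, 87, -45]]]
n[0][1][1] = 90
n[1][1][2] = -45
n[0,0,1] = -79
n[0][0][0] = -7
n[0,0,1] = -79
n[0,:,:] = [[-7, -79, 20], [-32, 90, -48]]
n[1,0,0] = 59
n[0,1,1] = 90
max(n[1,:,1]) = 87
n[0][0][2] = 20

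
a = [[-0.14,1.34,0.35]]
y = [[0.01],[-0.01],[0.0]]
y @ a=[[-0.00, 0.01, 0.0], [0.0, -0.01, -0.0], [0.0, 0.00, 0.00]]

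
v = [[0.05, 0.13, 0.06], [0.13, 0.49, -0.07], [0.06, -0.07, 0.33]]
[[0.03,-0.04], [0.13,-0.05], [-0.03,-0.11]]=v @ [[0.12, -0.3], [0.22, -0.07], [-0.06, -0.29]]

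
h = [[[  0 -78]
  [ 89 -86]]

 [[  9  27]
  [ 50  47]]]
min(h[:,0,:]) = -78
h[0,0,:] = [0, -78]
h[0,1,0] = 89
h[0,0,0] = 0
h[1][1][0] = 50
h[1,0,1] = 27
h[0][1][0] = 89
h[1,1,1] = 47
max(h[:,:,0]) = 89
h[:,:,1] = [[-78, -86], [27, 47]]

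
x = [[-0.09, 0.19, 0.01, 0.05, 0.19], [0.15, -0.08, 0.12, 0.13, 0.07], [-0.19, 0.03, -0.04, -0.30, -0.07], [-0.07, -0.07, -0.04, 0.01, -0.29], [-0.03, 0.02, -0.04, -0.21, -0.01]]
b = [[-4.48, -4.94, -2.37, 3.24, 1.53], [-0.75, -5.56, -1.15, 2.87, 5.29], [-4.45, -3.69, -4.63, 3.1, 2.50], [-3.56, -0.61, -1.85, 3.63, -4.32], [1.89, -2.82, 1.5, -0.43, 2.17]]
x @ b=[[0.40, -1.21, 0.14, 0.38, 1.09], [-1.48, -1.02, -0.95, 1.07, -0.30], [1.94, 1.30, 1.05, -1.71, 0.91], [-0.04, 1.69, -0.02, -0.39, -1.25], [1.03, 0.34, 0.61, -0.92, 0.85]]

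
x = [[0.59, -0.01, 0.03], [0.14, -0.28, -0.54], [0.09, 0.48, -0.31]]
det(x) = 0.21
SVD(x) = [[-0.55, 0.00, 0.83],[-0.72, 0.49, -0.49],[-0.41, -0.87, -0.27]] @ diag([0.6843162080758667, 0.5557425602899881, 0.5442072528430657]) @ [[-0.68, 0.02, 0.73], [-0.01, -1.0, 0.01], [0.73, -0.00, 0.68]]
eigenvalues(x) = [(0.59+0j), (-0.3+0.51j), (-0.3-0.51j)]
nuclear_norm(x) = 1.78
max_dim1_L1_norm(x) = 0.96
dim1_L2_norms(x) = [0.59, 0.62, 0.58]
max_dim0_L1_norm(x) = 0.88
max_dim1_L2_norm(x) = 0.62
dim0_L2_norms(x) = [0.61, 0.56, 0.62]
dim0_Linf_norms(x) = [0.59, 0.48, 0.54]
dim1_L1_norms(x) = [0.63, 0.96, 0.88]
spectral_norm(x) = 0.68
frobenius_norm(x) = 1.04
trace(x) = -0.00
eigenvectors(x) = [[(-0.99+0j), -0.00+0.02j, -0.00-0.02j], [-0.07+0.00j, (0.73+0j), (0.73-0j)], [(-0.14+0j), 0.02-0.68j, (0.02+0.68j)]]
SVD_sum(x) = [[0.26, -0.01, -0.28], [0.34, -0.01, -0.36], [0.19, -0.0, -0.21]] + [[-0.0,-0.0,0.0], [-0.0,-0.27,0.0], [0.01,0.48,-0.01]] + [[0.33, -0.0, 0.31], [-0.19, 0.0, -0.18], [-0.11, 0.0, -0.1]]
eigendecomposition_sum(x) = [[0.59+0.00j,0.00-0.00j,(0.02+0j)],[(0.04+0j),-0j,0j],[(0.08+0j),-0j,0j]] + [[-0.00+0.00j, (-0.01-0.01j), 0.01-0.01j],[(0.05+0j), -0.14+0.26j, -0.27-0.16j],[0.00-0.05j, (0.24+0.14j), (-0.16+0.25j)]] + [[(-0-0j),-0.01+0.01j,(0.01+0.01j)], [(0.05-0j),(-0.14-0.26j),(-0.27+0.16j)], [0.05j,0.24-0.14j,(-0.16-0.25j)]]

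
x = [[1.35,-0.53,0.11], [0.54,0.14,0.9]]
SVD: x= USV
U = [[-0.88,-0.47], [-0.47,0.88]]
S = [1.59, 0.85]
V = [[-0.91, 0.25, -0.33], [-0.19, 0.44, 0.88]]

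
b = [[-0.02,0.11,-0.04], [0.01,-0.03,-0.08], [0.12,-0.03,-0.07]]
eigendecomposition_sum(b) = [[(-0.02-0j), (0.03-0j), (0.02-0j)], [(0.05+0j), (-0.06+0j), -0.04+0.00j], [(0.06+0j), -0.08+0.00j, (-0.05+0j)]] + [[0.04j,(0.04+0.01j),(-0.03+0.01j)], [(-0.02+0.02j),(0.02+0.02j),-0.02-0.01j], [(0.03+0.02j),(0.02-0.03j),(-0.01+0.03j)]] + [[-0.04j, 0.04-0.01j, -0.03-0.01j],[-0.02-0.02j, (0.02-0.02j), -0.02+0.01j],[0.03-0.02j, (0.02+0.03j), -0.01-0.03j]]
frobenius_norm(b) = 0.20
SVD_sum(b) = [[-0.03, 0.02, 0.02], [0.05, -0.03, -0.03], [0.10, -0.06, -0.07]] + [[0.01, 0.09, -0.06], [0.0, 0.02, -0.01], [0.00, 0.02, -0.01]] + [[0.0, 0.0, 0.0], [-0.04, -0.02, -0.03], [0.02, 0.01, 0.02]]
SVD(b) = [[-0.26, -0.96, 0.1], [0.4, -0.20, -0.9], [0.88, -0.19, 0.43]] @ diag([0.1566568644363656, 0.11603038380002542, 0.060791256445190844]) @ [[0.73, -0.42, -0.53],  [-0.05, -0.81, 0.58],  [0.68, 0.4, 0.62]]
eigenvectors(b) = [[-0.29+0.00j, -0.66+0.00j, (-0.66-0j)], [0.59+0.00j, (-0.29-0.35j), -0.29+0.35j], [0.76+0.00j, (-0.33+0.5j), (-0.33-0.5j)]]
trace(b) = -0.12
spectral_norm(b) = 0.16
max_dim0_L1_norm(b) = 0.19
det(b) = -0.00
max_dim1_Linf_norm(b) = 0.12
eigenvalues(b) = [(-0.14+0j), (0.01+0.09j), (0.01-0.09j)]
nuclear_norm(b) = 0.33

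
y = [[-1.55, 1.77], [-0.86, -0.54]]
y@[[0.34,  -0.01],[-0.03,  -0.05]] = [[-0.58, -0.07], [-0.28, 0.04]]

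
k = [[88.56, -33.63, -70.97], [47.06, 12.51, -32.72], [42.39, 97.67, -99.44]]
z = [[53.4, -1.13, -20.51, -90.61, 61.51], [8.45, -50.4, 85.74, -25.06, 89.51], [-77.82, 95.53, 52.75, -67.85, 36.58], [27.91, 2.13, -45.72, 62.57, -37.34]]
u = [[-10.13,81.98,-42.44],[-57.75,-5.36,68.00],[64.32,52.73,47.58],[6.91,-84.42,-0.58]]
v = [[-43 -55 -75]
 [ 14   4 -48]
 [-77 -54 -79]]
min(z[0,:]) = -90.61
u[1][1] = -5.36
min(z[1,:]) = -50.4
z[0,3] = -90.61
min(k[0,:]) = -70.97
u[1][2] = 68.0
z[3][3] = 62.57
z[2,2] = 52.75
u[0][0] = -10.13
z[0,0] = 53.4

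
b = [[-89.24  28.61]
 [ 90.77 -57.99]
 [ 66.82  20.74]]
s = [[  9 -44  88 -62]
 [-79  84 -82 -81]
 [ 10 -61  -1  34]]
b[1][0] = 90.77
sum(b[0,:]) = -60.629999999999995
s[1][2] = -82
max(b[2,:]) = 66.82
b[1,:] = [90.77, -57.99]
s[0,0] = 9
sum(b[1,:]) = 32.779999999999994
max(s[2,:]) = 34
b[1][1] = -57.99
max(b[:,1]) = 28.61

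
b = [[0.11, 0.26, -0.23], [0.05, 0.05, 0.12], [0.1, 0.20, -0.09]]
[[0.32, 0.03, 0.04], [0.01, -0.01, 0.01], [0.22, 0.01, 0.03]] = b @ [[0.32, 0.44, -0.08], [0.75, -0.24, 0.19], [-0.37, -0.19, -0.0]]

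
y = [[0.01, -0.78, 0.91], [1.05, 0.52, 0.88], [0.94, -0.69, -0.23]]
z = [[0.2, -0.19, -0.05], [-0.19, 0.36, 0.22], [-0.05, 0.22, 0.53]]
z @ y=[[-0.24, -0.22, 0.03], [0.58, 0.18, 0.09], [0.73, -0.21, 0.03]]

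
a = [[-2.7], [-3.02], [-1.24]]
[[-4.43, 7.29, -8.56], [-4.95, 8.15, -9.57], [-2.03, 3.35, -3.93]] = a @ [[1.64, -2.70, 3.17]]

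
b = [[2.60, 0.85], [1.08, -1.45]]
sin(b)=[[0.26, 0.25], [0.32, -0.93]]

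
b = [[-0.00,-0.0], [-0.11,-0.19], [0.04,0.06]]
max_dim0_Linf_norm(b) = 0.19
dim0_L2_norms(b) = [0.12, 0.2]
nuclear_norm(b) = 0.24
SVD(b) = [[0.00, 0.00],[-0.95, -0.31],[0.31, -0.95]] @ diag([0.23104386344694453, 0.00432818247185186]) @ [[0.51, 0.86], [-0.86, 0.51]]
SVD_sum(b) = [[0.00, 0.00], [-0.11, -0.19], [0.04, 0.06]] + [[-0.00, 0.0], [0.0, -0.00], [0.00, -0.0]]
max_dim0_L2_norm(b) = 0.2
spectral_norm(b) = 0.23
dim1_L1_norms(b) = [0.0, 0.3, 0.1]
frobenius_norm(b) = 0.23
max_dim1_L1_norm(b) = 0.3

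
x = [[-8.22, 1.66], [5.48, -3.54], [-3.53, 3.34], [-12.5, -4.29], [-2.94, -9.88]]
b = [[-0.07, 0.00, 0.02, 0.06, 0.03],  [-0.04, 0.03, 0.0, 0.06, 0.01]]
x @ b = [[0.51, 0.05, -0.16, -0.39, -0.23], [-0.24, -0.11, 0.11, 0.12, 0.13], [0.11, 0.1, -0.07, -0.01, -0.07], [1.05, -0.13, -0.25, -1.01, -0.42], [0.60, -0.30, -0.06, -0.77, -0.19]]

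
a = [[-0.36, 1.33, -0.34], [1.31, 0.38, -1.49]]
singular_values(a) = [2.05, 1.37]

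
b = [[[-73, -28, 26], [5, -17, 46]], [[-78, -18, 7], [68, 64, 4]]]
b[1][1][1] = 64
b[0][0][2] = 26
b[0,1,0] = 5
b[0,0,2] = 26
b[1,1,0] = 68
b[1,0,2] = 7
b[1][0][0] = -78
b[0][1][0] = 5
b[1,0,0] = -78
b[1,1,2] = 4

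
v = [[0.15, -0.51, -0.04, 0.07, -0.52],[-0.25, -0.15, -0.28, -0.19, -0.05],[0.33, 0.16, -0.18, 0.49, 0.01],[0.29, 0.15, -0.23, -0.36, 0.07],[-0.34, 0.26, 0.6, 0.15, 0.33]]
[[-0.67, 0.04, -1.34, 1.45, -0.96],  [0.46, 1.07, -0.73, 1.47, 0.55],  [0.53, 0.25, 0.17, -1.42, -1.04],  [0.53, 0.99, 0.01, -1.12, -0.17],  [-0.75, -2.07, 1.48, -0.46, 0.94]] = v @ [[-0.52, 0.49, 0.34, -3.37, -1.74],[1.7, -1.67, 1.15, -1.83, -0.38],[-2.11, -3.35, 1.30, -0.74, 0.08],[0.1, -0.54, 0.19, -0.27, -0.83],[-0.36, 1.88, 1.48, -1.95, 1.59]]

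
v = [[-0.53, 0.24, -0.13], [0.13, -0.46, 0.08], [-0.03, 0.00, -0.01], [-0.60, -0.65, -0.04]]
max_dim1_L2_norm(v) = 0.89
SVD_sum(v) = [[-0.13, -0.14, -0.01], [-0.17, -0.18, -0.01], [-0.01, -0.02, -0.00], [-0.61, -0.64, -0.04]] + [[-0.40, 0.38, -0.12], [0.30, -0.29, 0.09], [-0.02, 0.02, -0.01], [0.01, -0.01, 0.00]] + [[-0.00, 0.00, 0.0], [-0.00, 0.0, 0.0], [0.00, -0.00, -0.0], [0.00, -0.00, -0.00]]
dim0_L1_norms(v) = [1.29, 1.35, 0.26]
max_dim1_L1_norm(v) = 1.29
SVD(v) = [[-0.21,0.8,0.17], [-0.26,-0.60,0.18], [-0.02,0.03,-0.97], [-0.94,-0.01,-0.07]] @ diag([0.93847597237196, 0.7033099557508895, 0.004237383884660778]) @ [[0.69, 0.73, 0.05], [-0.70, 0.68, -0.22], [-0.19, 0.11, 0.98]]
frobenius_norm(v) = 1.17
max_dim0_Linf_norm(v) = 0.65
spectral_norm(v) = 0.94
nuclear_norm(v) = 1.65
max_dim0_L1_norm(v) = 1.35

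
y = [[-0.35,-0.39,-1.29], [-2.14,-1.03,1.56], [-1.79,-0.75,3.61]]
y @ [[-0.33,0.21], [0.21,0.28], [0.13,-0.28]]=[[-0.13, 0.18], [0.69, -1.17], [0.9, -1.6]]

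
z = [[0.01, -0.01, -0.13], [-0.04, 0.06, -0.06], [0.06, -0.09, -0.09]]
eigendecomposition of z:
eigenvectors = [[-0.62, -0.8, 0.77], [-0.75, -0.59, 0.44], [0.22, 0.05, 0.47]]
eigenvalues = [0.04, 0.01, -0.08]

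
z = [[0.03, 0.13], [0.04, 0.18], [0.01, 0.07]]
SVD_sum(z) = [[0.03, 0.13], [0.04, 0.18], [0.02, 0.07]] + [[0.00, -0.0], [0.0, -0.0], [-0.01, 0.0]]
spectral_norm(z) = 0.24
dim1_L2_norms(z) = [0.13, 0.18, 0.07]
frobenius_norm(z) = 0.24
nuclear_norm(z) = 0.24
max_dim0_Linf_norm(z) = 0.18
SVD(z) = [[-0.56,0.30], [-0.77,0.14], [-0.30,-0.94]] @ diag([0.2382654131788251, 0.005439934073472829]) @ [[-0.21, -0.98],[0.98, -0.21]]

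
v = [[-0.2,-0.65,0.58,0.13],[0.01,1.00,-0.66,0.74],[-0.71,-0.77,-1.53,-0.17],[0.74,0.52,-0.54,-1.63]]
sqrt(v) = [[0.05, -0.46, 0.52, -0.14], [0.46, 1.36, 0.63, 0.81], [-0.16, -0.17, 0.85, 0.73], [-0.67, -0.64, -2.84, -0.93]]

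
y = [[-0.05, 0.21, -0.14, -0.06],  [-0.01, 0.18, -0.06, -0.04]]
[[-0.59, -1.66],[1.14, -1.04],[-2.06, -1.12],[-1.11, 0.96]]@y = [[0.05, -0.42, 0.18, 0.1],[-0.05, 0.05, -0.1, -0.03],[0.11, -0.63, 0.36, 0.17],[0.05, -0.06, 0.10, 0.03]]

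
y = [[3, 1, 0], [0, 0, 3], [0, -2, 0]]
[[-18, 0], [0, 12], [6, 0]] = y @ [[-5, 0], [-3, 0], [0, 4]]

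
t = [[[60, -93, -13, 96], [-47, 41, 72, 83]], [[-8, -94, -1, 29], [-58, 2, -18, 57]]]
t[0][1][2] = 72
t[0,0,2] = -13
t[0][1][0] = -47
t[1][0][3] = 29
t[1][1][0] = -58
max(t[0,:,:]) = 96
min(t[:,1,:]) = -58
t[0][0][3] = 96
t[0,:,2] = [-13, 72]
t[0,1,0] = -47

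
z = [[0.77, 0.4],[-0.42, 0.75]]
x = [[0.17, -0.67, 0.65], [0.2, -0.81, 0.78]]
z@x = [[0.21, -0.84, 0.81],  [0.08, -0.33, 0.31]]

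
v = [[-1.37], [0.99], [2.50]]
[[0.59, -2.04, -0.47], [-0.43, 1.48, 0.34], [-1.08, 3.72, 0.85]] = v @ [[-0.43, 1.49, 0.34]]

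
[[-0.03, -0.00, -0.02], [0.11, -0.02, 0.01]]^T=[[-0.03, 0.11], [-0.0, -0.02], [-0.02, 0.01]]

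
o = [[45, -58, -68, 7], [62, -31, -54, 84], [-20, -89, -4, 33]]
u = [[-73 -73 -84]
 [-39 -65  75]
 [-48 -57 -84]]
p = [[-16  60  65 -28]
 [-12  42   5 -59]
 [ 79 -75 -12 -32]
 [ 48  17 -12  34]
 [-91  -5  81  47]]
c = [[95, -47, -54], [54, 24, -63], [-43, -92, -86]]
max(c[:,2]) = -54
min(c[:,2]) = -86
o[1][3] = 84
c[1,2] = -63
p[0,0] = -16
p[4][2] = 81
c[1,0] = 54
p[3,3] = 34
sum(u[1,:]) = -29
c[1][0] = 54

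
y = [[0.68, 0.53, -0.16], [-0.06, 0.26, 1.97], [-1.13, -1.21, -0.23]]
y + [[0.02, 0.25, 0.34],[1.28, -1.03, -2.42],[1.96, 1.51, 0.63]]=[[0.7, 0.78, 0.18], [1.22, -0.77, -0.45], [0.83, 0.3, 0.40]]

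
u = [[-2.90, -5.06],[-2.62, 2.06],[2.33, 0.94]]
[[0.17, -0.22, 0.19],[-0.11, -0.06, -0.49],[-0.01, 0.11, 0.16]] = u@[[0.01, 0.04, 0.11],  [-0.04, 0.02, -0.10]]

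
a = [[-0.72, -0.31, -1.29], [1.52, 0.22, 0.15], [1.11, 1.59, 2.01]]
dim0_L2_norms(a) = [2.02, 1.63, 2.39]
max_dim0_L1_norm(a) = 3.45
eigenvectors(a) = [[(0.54+0j), -0.42+0.17j, -0.42-0.17j], [(-0.81+0j), (-0.12+0.4j), (-0.12-0.4j)], [(0.24+0j), (0.79+0j), (0.79-0j)]]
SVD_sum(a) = [[-0.76, -0.68, -1.01],  [0.53, 0.48, 0.71],  [1.45, 1.30, 1.95]] + [[0.05, -0.02, -0.03], [0.99, -0.3, -0.54], [-0.33, 0.1, 0.18]] + [[-0.02, 0.39, -0.25],[-0.00, 0.04, -0.03],[-0.01, 0.19, -0.12]]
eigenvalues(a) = [(-0.84+0j), (1.17+1.04j), (1.17-1.04j)]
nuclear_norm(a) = 5.01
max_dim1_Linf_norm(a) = 2.01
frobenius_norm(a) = 3.53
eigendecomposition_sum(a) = [[(-0.45+0j),0.19-0.00j,(-0.21+0j)], [(0.68-0j),(-0.29+0j),0.32-0.00j], [(-0.2+0j),(0.09-0j),(-0.1+0j)]] + [[(-0.13+0.69j), (-0.25+0.55j), (-0.54+0.3j)],[(0.42+0.49j), (0.25+0.49j), (-0.09+0.55j)],[0.66-1.03j, (0.75-0.72j), (1.05-0.14j)]] + [[-0.13-0.69j, (-0.25-0.55j), -0.54-0.30j], [0.42-0.49j, 0.25-0.49j, -0.09-0.55j], [(0.66+1.03j), (0.75+0.72j), (1.05+0.14j)]]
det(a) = -2.05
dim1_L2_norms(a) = [1.51, 1.54, 2.79]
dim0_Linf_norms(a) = [1.52, 1.59, 2.01]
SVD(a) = [[-0.44, -0.05, 0.90], [0.31, -0.95, 0.1], [0.84, 0.32, 0.43]] @ diag([3.268602945770332, 1.231258736606357, 0.5103299975819792]) @ [[0.53,0.47,0.71],[-0.85,0.26,0.46],[-0.04,0.84,-0.54]]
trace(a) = 1.51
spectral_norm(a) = 3.27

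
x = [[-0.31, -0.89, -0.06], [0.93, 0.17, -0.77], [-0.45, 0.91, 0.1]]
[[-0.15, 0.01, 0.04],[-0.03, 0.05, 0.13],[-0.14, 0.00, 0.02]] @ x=[[0.04, 0.17, 0.01], [-0.00, 0.15, -0.02], [0.03, 0.14, 0.01]]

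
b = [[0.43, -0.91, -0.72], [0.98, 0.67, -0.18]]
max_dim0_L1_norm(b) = 1.58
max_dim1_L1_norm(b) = 2.06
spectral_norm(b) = 1.25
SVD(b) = [[-0.90,0.44], [0.44,0.9]] @ diag([1.2491689030567747, 1.1885609162495347]) @ [[0.04, 0.89, 0.45], [0.90, 0.17, -0.40]]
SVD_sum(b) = [[-0.04, -1.0, -0.51],[0.02, 0.49, 0.25]] + [[0.47,0.09,-0.21], [0.96,0.18,-0.43]]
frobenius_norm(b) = 1.72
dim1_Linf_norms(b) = [0.91, 0.98]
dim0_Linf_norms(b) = [0.98, 0.91, 0.72]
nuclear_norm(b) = 2.44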